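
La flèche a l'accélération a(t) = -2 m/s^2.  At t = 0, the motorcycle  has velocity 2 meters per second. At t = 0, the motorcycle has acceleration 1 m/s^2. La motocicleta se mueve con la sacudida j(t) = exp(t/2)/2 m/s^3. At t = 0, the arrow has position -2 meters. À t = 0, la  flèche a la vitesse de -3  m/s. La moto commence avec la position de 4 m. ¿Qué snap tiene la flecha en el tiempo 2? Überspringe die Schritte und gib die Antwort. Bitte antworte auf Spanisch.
s(2) = 0.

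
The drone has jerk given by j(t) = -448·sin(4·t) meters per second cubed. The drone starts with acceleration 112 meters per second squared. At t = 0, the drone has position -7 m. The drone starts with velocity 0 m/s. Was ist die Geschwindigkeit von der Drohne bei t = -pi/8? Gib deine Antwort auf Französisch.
Pour résoudre ceci, nous devons prendre 2 primitives de notre équation du jerk j(t) = -448·sin(4·t). En prenant ∫j(t)dt et en appliquant a(0) = 112, nous trouvons a(t) = 112·cos(4·t). En intégrant l'accélération et en utilisant la condition initiale v(0) = 0, nous obtenons v(t) = 28·sin(4·t). De l'équation de la vitesse v(t) = 28·sin(4·t), nous substituons t = -pi/8 pour obtenir v = -28.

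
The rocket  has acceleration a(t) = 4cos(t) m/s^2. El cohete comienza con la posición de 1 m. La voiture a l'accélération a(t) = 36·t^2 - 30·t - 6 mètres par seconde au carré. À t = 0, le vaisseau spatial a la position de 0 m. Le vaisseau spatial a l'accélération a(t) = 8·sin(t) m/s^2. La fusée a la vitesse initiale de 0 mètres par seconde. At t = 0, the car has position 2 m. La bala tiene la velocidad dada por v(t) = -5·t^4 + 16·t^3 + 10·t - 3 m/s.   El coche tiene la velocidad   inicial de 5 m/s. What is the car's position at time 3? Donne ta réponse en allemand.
Wir müssen die Stammfunktion unserer Gleichung für die Beschleunigung a(t) = 36·t^2 - 30·t - 6 2-mal finden. Mit ∫a(t)dt und Anwendung von v(0) = 5, finden wir v(t) = 12·t^3 - 15·t^2 - 6·t + 5. Das Integral von der Geschwindigkeit ist die Position. Mit x(0) = 2 erhalten wir x(t) = 3·t^4 - 5·t^3 - 3·t^2 + 5·t + 2. Aus der Gleichung für die Position x(t) = 3·t^4 - 5·t^3 - 3·t^2 + 5·t + 2, setzen wir t = 3 ein und erhalten x = 98.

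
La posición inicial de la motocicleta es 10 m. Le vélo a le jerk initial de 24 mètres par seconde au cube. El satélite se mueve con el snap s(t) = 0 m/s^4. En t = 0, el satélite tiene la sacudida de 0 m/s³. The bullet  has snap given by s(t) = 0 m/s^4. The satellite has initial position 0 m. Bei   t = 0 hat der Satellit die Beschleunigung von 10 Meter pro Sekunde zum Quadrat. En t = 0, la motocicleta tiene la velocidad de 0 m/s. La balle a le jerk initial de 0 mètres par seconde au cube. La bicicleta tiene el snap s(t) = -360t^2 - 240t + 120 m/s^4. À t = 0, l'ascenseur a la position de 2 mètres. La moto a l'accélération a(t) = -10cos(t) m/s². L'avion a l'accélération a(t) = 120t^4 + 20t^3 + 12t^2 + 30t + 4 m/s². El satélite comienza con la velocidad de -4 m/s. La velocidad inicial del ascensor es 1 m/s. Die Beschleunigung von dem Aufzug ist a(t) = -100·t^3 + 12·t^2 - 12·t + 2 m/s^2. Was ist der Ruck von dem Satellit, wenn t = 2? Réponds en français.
En partant du snap s(t) = 0, nous prenons 1 intégrale. La primitive du snap est le jerk. En utilisant j(0) = 0, nous obtenons j(t) = 0. De l'équation du jerk j(t) = 0, nous substituons t = 2 pour obtenir j = 0.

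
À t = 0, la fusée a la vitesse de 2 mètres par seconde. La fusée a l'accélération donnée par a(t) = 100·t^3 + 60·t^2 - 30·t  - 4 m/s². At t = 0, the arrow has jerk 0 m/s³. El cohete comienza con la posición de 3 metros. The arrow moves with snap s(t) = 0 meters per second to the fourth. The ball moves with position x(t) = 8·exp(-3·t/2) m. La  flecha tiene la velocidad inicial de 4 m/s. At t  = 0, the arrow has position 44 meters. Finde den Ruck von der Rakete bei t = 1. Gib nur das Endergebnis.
Die Antwort ist 390.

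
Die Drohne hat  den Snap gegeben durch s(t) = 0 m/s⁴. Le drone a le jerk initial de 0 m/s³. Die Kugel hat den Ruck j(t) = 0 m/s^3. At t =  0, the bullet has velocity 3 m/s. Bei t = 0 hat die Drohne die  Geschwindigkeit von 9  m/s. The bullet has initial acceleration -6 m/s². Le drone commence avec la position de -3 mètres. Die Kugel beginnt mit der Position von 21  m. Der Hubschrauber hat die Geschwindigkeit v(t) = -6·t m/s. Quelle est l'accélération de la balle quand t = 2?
En partant du jerk j(t) = 0, nous prenons 1 intégrale. En intégrant le jerk et en utilisant la condition initiale a(0) = -6, nous obtenons a(t) = -6. De l'équation de l'accélération a(t) = -6, nous substituons t = 2 pour obtenir a = -6.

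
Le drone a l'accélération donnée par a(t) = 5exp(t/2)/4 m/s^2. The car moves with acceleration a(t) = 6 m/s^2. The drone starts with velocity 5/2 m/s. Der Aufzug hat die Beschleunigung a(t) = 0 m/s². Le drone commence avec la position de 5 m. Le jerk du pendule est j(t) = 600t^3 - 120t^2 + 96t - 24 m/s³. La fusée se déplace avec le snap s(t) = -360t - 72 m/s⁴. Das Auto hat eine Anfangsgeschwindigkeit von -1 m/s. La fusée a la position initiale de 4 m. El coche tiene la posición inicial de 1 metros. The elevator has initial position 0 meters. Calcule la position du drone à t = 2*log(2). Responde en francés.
Pour résoudre ceci, nous devons prendre 2 intégrales de notre équation de l'accélération a(t) = 5·exp(t/2)/4. La primitive de l'accélération, avec v(0) = 5/2, donne la vitesse: v(t) = 5·exp(t/2)/2. En prenant ∫v(t)dt et en appliquant x(0) = 5, nous trouvons x(t) = 5·exp(t/2). En utilisant x(t) = 5·exp(t/2) et en substituant t = 2*log(2), nous trouvons x = 10.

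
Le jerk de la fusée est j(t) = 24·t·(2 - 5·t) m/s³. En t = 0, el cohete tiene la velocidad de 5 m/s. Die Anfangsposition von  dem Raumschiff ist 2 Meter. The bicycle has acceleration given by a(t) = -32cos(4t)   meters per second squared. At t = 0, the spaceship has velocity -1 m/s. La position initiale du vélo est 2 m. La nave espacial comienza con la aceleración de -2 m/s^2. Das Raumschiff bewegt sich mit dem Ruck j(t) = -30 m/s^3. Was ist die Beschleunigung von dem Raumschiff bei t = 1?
Wir müssen das Integral unserer Gleichung für den Ruck j(t) = -30 1-mal finden. Durch Integration von dem Ruck und Verwendung der Anfangsbedingung a(0) = -2, erhalten wir a(t) = -30·t - 2. Wir haben die Beschleunigung a(t) = -30·t - 2. Durch Einsetzen von t = 1: a(1) = -32.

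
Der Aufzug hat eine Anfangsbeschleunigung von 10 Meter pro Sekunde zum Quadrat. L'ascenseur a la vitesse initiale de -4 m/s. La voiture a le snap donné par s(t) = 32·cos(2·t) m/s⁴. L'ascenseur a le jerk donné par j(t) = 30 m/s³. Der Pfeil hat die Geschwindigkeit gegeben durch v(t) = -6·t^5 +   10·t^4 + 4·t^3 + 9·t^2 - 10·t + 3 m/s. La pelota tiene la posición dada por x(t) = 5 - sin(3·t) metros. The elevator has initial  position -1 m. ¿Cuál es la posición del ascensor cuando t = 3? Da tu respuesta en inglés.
To find the answer, we compute 3 antiderivatives of j(t) = 30. The antiderivative of jerk, with a(0) = 10, gives acceleration: a(t) = 30·t + 10. The antiderivative of acceleration is velocity. Using v(0) = -4, we get v(t) = 15·t^2 + 10·t - 4. Integrating velocity and using the initial condition x(0) = -1, we get x(t) = 5·t^3 + 5·t^2 - 4·t - 1. From the given position equation x(t) = 5·t^3 + 5·t^2 - 4·t - 1, we substitute t = 3 to get x = 167.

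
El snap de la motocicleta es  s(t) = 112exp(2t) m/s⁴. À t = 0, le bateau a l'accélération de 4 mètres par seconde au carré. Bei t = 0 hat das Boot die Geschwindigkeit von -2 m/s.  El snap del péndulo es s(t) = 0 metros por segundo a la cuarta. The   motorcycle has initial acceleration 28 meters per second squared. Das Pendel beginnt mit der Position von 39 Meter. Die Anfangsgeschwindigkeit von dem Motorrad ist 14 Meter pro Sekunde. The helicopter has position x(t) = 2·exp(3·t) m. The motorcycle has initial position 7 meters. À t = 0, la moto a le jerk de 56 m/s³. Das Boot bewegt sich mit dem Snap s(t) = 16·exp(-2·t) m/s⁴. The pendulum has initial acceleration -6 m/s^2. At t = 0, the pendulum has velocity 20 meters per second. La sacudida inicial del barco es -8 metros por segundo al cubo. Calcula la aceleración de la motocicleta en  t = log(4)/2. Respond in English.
To solve this, we need to take 2 antiderivatives of our snap equation s(t) = 112·exp(2·t). The antiderivative of snap, with j(0) = 56, gives jerk: j(t) = 56·exp(2·t). Finding the antiderivative of j(t) and using a(0) = 28: a(t) = 28·exp(2·t). Using a(t) = 28·exp(2·t) and substituting t = log(4)/2, we find a = 112.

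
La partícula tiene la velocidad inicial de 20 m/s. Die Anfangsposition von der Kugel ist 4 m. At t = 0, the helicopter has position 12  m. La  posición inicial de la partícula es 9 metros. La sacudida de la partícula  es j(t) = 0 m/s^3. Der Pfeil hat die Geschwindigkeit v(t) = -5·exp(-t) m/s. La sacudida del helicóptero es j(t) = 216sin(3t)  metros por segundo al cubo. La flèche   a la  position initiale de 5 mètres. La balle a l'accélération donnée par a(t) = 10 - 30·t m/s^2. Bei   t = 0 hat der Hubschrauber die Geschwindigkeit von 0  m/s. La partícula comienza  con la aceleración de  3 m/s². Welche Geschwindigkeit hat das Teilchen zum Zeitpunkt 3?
Wir müssen das Integral unserer Gleichung für den Ruck j(t) = 0 2-mal finden. Die Stammfunktion von dem Ruck ist die Beschleunigung. Mit a(0) = 3 erhalten wir a(t) = 3. Das Integral von der Beschleunigung, mit v(0) = 20, ergibt die Geschwindigkeit: v(t) = 3·t + 20. Wir haben die Geschwindigkeit v(t) = 3·t + 20. Durch Einsetzen von t = 3: v(3) = 29.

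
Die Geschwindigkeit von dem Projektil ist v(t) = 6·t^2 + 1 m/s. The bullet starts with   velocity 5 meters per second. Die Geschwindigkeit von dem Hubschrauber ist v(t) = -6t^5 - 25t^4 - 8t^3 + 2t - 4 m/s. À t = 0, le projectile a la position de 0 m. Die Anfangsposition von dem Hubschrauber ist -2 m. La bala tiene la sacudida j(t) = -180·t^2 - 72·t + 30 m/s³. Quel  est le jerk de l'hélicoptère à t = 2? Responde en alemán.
Um dies zu lösen, müssen wir 2 Ableitungen unserer Gleichung für die Geschwindigkeit v(t) = -6·t^5 - 25·t^4 - 8·t^3 + 2·t - 4 nehmen. Die Ableitung von der Geschwindigkeit ergibt die Beschleunigung: a(t) = -30·t^4 - 100·t^3 - 24·t^2 + 2. Die Ableitung von der Beschleunigung ergibt den Ruck: j(t) = -120·t^3 - 300·t^2 - 48·t. Mit j(t) = -120·t^3 - 300·t^2 - 48·t und Einsetzen von t = 2, finden wir j = -2256.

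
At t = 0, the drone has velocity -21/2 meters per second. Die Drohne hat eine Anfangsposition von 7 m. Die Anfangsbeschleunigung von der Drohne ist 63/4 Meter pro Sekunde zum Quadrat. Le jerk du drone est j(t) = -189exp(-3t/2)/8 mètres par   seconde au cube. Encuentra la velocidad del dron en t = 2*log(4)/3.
Necesitamos integrar nuestra ecuación de la sacudida j(t) = -189·exp(-3·t/2)/8 2 veces. Integrando la sacudida y usando la condición inicial a(0) = 63/4, obtenemos a(t) = 63·exp(-3·t/2)/4. Integrando la aceleración y usando la condición inicial v(0) = -21/2, obtenemos v(t) = -21·exp(-3·t/2)/2. De la ecuación de la velocidad v(t) = -21·exp(-3·t/2)/2, sustituimos t = 2*log(4)/3 para obtener v = -21/8.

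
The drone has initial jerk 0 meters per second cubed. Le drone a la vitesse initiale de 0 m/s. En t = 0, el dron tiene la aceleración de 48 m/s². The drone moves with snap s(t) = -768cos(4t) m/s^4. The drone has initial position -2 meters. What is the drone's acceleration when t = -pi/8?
To find the answer, we compute 2 antiderivatives of s(t) = -768·cos(4·t). Taking ∫s(t)dt and applying j(0) = 0, we find j(t) = -192·sin(4·t). Integrating jerk and using the initial condition a(0) = 48, we get a(t) = 48·cos(4·t). Using a(t) = 48·cos(4·t) and substituting t = -pi/8, we find a = 0.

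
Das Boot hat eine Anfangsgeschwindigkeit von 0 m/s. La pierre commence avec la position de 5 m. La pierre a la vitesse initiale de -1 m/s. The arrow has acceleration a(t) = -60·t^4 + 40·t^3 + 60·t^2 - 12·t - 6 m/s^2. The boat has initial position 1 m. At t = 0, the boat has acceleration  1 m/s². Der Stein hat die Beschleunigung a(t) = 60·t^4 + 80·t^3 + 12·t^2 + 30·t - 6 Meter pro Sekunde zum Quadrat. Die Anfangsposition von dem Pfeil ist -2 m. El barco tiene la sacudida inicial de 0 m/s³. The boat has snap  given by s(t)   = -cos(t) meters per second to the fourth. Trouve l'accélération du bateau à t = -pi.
Nous devons intégrer notre équation du snap s(t) = -cos(t) 2 fois. La primitive du snap, avec j(0) = 0, donne le jerk: j(t) = -sin(t). L'intégrale du jerk, avec a(0) = 1, donne l'accélération: a(t) = cos(t). En utilisant a(t) = cos(t) et en substituant t = -pi, nous trouvons a = -1.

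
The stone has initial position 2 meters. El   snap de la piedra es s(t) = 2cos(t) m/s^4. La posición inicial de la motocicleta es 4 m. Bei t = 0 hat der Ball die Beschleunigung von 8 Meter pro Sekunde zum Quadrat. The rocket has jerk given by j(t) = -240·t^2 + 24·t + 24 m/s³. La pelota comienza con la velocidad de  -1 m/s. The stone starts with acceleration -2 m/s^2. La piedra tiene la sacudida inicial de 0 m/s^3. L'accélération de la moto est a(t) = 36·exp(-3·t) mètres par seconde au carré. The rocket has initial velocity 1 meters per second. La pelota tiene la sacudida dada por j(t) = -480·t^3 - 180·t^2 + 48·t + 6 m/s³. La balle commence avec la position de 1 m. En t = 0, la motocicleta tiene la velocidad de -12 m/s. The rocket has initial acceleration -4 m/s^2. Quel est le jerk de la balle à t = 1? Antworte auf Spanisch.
Usando j(t) = -480·t^3 - 180·t^2 + 48·t + 6 y sustituyendo t = 1, encontramos j = -606.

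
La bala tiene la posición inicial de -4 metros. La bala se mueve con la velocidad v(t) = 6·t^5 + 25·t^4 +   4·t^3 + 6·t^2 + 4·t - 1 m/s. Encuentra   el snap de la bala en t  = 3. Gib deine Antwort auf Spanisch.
Para resolver esto, necesitamos tomar 3 derivadas de nuestra ecuación de la velocidad v(t) = 6·t^5 + 25·t^4 + 4·t^3 + 6·t^2 + 4·t - 1. Tomando d/dt de v(t), encontramos a(t) = 30·t^4 + 100·t^3 + 12·t^2 + 12·t + 4. Tomando d/dt de a(t), encontramos j(t) = 120·t^3 + 300·t^2 + 24·t + 12. La derivada de la sacudida da el snap: s(t) = 360·t^2 + 600·t + 24. Tenemos el snap s(t) = 360·t^2 + 600·t + 24. Sustituyendo t = 3: s(3) = 5064.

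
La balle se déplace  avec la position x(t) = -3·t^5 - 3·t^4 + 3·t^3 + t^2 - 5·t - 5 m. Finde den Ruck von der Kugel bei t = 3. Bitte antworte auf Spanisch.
Debemos derivar nuestra ecuación de la posición x(t) = -3·t^5 - 3·t^4 + 3·t^3 + t^2 - 5·t - 5 3 veces. Derivando la posición, obtenemos la velocidad: v(t) = -15·t^4 - 12·t^3 + 9·t^2 + 2·t - 5. Tomando d/dt de v(t), encontramos a(t) = -60·t^3 - 36·t^2 + 18·t + 2. La derivada de la aceleración da la sacudida: j(t) = -180·t^2 - 72·t + 18. Tenemos la sacudida j(t) = -180·t^2 - 72·t + 18. Sustituyendo t = 3: j(3) = -1818.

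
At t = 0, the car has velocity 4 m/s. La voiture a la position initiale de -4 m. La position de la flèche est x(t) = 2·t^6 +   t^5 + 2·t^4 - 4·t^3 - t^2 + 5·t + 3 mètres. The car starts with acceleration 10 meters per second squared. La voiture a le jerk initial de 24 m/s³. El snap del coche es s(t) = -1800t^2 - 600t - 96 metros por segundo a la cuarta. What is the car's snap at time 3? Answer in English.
We have snap s(t) = -1800·t^2 - 600·t - 96. Substituting t = 3: s(3) = -18096.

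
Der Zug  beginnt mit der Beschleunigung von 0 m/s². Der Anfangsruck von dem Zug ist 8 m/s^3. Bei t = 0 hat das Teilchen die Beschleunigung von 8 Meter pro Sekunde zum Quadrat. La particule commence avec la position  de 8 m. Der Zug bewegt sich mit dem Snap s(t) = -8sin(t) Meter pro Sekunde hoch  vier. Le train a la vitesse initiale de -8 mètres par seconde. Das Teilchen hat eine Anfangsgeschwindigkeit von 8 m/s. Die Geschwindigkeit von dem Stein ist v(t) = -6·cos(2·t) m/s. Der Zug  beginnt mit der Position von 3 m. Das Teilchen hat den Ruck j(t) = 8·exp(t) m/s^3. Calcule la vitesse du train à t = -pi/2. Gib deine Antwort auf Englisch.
To find the answer, we compute 3 integrals of s(t) = -8·sin(t). The integral of snap is jerk. Using j(0) = 8, we get j(t) = 8·cos(t). The integral of jerk is acceleration. Using a(0) = 0, we get a(t) = 8·sin(t). The integral of acceleration, with v(0) = -8, gives velocity: v(t) = -8·cos(t). Using v(t) = -8·cos(t) and substituting t = -pi/2, we find v = 0.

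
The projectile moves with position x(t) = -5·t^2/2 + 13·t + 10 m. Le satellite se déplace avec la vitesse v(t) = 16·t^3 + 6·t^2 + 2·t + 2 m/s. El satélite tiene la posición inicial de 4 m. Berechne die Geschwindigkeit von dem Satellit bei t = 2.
Mit v(t) = 16·t^3 + 6·t^2 + 2·t + 2 und Einsetzen von t = 2, finden wir v = 158.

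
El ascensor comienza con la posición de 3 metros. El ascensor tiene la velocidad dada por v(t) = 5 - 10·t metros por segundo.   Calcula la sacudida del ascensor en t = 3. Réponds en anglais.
Starting from velocity v(t) = 5 - 10·t, we take 2 derivatives. The derivative of velocity gives acceleration: a(t) = -10. Differentiating acceleration, we get jerk: j(t) = 0. We have jerk j(t) = 0. Substituting t = 3: j(3) = 0.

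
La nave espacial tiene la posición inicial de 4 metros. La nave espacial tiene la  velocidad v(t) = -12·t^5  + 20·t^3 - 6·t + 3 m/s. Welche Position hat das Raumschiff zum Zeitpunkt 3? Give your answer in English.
Starting from velocity v(t) = -12·t^5 + 20·t^3 - 6·t + 3, we take 1 antiderivative. The integral of velocity is position. Using x(0) = 4, we get x(t) = -2·t^6 + 5·t^4 - 3·t^2 + 3·t + 4. Using x(t) = -2·t^6 + 5·t^4 - 3·t^2 + 3·t + 4 and substituting t = 3, we find x = -1067.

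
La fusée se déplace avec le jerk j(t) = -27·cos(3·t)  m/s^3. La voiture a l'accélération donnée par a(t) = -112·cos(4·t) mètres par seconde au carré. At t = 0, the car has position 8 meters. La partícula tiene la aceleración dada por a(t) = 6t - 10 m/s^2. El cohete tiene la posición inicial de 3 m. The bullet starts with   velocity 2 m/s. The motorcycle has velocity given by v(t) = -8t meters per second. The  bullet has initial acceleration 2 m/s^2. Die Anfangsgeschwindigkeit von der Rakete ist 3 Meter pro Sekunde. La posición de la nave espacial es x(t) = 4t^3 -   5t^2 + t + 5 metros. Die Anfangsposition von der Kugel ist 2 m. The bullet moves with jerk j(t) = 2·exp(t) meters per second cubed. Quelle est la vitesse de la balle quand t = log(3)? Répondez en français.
En partant du jerk j(t) = 2·exp(t), nous prenons 2 intégrales. La primitive du jerk est l'accélération. En utilisant a(0) = 2, nous obtenons a(t) = 2·exp(t). La primitive de l'accélération est la vitesse. En utilisant v(0) = 2, nous obtenons v(t) = 2·exp(t). De l'équation de la vitesse v(t) = 2·exp(t), nous substituons t = log(3) pour obtenir v = 6.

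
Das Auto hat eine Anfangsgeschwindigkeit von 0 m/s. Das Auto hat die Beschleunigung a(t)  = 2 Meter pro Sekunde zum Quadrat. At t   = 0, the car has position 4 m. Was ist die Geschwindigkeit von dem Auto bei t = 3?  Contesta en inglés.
Starting from acceleration a(t) = 2, we take 1 integral. Taking ∫a(t)dt and applying v(0) = 0, we find v(t) = 2·t. We have velocity v(t) = 2·t. Substituting t = 3: v(3) = 6.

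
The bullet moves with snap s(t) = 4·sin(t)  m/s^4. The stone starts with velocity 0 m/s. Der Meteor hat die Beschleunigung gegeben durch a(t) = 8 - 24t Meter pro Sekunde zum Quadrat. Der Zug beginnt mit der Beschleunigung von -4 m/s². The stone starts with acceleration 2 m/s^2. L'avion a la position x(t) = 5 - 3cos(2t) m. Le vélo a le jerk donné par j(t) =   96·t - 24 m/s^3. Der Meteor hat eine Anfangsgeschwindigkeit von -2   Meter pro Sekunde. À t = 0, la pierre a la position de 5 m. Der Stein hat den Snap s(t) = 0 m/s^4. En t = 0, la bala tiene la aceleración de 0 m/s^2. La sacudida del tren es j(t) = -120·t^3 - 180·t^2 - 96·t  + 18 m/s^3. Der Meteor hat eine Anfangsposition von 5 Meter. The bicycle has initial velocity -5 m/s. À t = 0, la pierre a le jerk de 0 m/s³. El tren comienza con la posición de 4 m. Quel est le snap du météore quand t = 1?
Pour résoudre ceci, nous devons prendre 2 dérivées de notre équation de l'accélération a(t) = 8 - 24·t. En dérivant l'accélération, nous obtenons le jerk: j(t) = -24. La dérivée du jerk donne le snap: s(t) = 0. En utilisant s(t) = 0 et en substituant t = 1, nous trouvons s = 0.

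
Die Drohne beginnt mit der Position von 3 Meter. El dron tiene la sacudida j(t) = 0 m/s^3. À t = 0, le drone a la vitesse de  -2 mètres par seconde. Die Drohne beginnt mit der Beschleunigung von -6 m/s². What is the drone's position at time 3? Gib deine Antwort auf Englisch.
To solve this, we need to take 3 antiderivatives of our jerk equation j(t) = 0. Taking ∫j(t)dt and applying a(0) = -6, we find a(t) = -6. The integral of acceleration is velocity. Using v(0) = -2, we get v(t) = -6·t - 2. Finding the integral of v(t) and using x(0) = 3: x(t) = -3·t^2 - 2·t + 3. We have position x(t) = -3·t^2 - 2·t + 3. Substituting t = 3: x(3) = -30.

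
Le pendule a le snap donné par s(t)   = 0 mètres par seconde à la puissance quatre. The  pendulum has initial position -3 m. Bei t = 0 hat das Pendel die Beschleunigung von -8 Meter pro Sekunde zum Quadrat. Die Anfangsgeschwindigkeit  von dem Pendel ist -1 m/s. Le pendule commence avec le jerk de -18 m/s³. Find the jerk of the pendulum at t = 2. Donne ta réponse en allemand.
Ausgehend von dem Snap s(t) = 0, nehmen wir 1 Integral. Mit ∫s(t)dt und Anwendung von j(0) = -18, finden wir j(t) = -18. Wir haben den Ruck j(t) = -18. Durch Einsetzen von t = 2: j(2) = -18.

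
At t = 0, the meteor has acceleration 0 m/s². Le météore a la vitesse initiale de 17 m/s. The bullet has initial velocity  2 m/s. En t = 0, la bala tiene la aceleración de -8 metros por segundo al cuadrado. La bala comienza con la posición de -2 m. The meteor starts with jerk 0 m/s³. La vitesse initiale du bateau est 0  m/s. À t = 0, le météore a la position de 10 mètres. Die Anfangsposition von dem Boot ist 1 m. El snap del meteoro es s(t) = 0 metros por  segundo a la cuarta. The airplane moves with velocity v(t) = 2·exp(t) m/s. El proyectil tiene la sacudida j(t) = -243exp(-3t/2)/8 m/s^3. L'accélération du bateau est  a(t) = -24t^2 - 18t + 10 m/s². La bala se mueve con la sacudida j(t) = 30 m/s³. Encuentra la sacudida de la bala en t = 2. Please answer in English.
We have jerk j(t) = 30. Substituting t = 2: j(2) = 30.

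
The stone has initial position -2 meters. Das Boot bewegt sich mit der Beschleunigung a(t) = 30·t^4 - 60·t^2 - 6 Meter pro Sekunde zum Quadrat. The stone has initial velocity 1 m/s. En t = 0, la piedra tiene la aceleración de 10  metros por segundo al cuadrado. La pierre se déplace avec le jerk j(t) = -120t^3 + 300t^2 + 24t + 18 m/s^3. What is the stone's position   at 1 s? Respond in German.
Wir müssen das Integral unserer Gleichung für den Ruck j(t) = -120·t^3 + 300·t^2 + 24·t + 18 3-mal finden. Die Stammfunktion von dem Ruck, mit a(0) = 10, ergibt die Beschleunigung: a(t) = -30·t^4 + 100·t^3 + 12·t^2 + 18·t + 10. Die Stammfunktion von der Beschleunigung, mit v(0) = 1, ergibt die Geschwindigkeit: v(t) = -6·t^5 + 25·t^4 + 4·t^3 + 9·t^2 + 10·t + 1. Mit ∫v(t)dt und Anwendung von x(0) = -2, finden wir x(t) = -t^6 + 5·t^5 + t^4 + 3·t^3 + 5·t^2 + t - 2. Aus der Gleichung für die Position x(t) = -t^6 + 5·t^5 + t^4 + 3·t^3 + 5·t^2 + t - 2, setzen wir t = 1 ein und erhalten x = 12.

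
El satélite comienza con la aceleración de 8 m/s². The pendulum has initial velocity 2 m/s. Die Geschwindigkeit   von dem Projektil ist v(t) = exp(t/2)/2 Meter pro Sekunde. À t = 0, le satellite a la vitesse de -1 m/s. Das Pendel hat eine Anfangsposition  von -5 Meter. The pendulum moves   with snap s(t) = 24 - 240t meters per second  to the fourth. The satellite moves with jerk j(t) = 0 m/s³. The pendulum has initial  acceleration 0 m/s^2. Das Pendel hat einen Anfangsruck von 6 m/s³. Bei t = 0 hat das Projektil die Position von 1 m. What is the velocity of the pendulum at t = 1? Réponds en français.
Nous devons intégrer notre équation du snap s(t) = 24 - 240·t 3 fois. La primitive du snap, avec j(0) = 6, donne le jerk: j(t) = -120·t^2 + 24·t + 6. En intégrant le jerk et en utilisant la condition initiale a(0) = 0, nous obtenons a(t) = 2·t·(-20·t^2 + 6·t + 3). La primitive de l'accélération, avec v(0) = 2, donne la vitesse: v(t) = -10·t^4 + 4·t^3 + 3·t^2 + 2. En utilisant v(t) = -10·t^4 + 4·t^3 + 3·t^2 + 2 et en substituant t = 1, nous trouvons v = -1.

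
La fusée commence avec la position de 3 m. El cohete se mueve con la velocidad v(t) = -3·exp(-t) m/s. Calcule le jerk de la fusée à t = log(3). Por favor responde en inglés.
To solve this, we need to take 2 derivatives of our velocity equation v(t) = -3·exp(-t). Taking d/dt of v(t), we find a(t) = 3·exp(-t). Differentiating acceleration, we get jerk: j(t) = -3·exp(-t). We have jerk j(t) = -3·exp(-t). Substituting t = log(3): j(log(3)) = -1.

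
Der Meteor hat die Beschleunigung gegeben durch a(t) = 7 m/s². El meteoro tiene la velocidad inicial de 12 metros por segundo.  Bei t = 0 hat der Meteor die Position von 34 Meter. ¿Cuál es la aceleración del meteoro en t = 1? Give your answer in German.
Mit a(t) = 7 und Einsetzen von t = 1, finden wir a = 7.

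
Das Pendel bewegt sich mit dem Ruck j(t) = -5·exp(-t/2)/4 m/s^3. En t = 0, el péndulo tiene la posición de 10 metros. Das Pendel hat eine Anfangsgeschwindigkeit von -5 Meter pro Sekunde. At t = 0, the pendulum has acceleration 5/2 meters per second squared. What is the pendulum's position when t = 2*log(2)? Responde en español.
Debemos encontrar la antiderivada de nuestra ecuación de la sacudida j(t) = -5·exp(-t/2)/4 3 veces. Tomando ∫j(t)dt y aplicando a(0) = 5/2, encontramos a(t) = 5·exp(-t/2)/2. Tomando ∫a(t)dt y aplicando v(0) = -5, encontramos v(t) = -5·exp(-t/2). La antiderivada de la velocidad, con x(0) = 10, da la posición: x(t) = 10·exp(-t/2). Usando x(t) = 10·exp(-t/2) y sustituyendo t = 2*log(2), encontramos x = 5.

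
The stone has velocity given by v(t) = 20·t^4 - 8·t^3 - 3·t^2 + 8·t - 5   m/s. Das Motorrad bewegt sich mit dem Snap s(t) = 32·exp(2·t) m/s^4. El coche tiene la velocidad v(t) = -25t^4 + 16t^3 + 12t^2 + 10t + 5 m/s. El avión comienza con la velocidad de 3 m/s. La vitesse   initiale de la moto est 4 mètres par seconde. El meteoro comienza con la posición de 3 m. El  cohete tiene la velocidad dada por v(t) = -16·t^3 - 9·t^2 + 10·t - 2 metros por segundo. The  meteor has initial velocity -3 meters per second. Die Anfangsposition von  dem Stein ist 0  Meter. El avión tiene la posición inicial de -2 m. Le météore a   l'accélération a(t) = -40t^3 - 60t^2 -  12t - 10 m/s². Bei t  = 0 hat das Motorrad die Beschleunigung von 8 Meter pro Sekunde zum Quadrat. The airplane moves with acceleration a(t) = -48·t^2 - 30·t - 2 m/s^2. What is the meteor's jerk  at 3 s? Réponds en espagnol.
Para resolver esto, necesitamos tomar 1 derivada de nuestra ecuación de la aceleración a(t) = -40·t^3 - 60·t^2 - 12·t - 10. La derivada de la aceleración da la sacudida: j(t) = -120·t^2 - 120·t - 12. Usando j(t) = -120·t^2 - 120·t - 12 y sustituyendo t = 3, encontramos j = -1452.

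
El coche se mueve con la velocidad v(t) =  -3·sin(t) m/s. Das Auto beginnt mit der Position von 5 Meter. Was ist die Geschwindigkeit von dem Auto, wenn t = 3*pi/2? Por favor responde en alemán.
Aus der Gleichung für die Geschwindigkeit v(t) = -3·sin(t), setzen wir t = 3*pi/2 ein und erhalten v = 3.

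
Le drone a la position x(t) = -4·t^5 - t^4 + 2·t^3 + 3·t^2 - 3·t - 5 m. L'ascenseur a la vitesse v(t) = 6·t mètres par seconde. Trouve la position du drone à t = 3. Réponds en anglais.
Using x(t) = -4·t^5 - t^4 + 2·t^3 + 3·t^2 - 3·t - 5 and substituting t = 3, we find x = -986.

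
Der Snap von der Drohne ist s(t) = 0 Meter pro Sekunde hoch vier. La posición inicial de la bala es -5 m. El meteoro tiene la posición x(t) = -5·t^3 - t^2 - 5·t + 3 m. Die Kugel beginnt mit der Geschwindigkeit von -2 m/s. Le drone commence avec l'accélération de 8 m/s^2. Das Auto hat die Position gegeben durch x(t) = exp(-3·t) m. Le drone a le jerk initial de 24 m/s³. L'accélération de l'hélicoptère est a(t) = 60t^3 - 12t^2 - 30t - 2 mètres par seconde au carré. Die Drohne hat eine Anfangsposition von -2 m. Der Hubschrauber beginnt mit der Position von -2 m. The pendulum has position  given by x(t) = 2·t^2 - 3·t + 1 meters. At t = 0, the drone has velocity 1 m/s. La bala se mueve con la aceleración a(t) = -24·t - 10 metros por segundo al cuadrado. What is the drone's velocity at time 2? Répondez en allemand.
Um dies zu lösen, müssen wir 3 Stammfunktionen unserer Gleichung für den Snap s(t) = 0 finden. Durch Integration von dem Snap und Verwendung der Anfangsbedingung j(0) = 24, erhalten wir j(t) = 24. Die Stammfunktion von dem Ruck, mit a(0) = 8, ergibt die Beschleunigung: a(t) = 24·t + 8. Durch Integration von der Beschleunigung und Verwendung der Anfangsbedingung v(0) = 1, erhalten wir v(t) = 12·t^2 + 8·t + 1. Mit v(t) = 12·t^2 + 8·t + 1 und Einsetzen von t = 2, finden wir v = 65.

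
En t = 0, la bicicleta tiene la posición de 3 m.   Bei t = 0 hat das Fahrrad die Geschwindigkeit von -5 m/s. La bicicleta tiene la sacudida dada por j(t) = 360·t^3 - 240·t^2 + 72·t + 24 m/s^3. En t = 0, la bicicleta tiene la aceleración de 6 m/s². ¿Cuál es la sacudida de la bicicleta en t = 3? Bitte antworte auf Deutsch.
Mit j(t) = 360·t^3 - 240·t^2 + 72·t + 24 und Einsetzen von t = 3, finden wir j = 7800.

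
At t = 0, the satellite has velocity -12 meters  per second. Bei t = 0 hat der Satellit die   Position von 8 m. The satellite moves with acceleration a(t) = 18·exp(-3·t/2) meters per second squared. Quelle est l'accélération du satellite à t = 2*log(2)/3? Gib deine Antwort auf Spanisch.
Usando a(t) = 18·exp(-3·t/2) y sustituyendo t = 2*log(2)/3, encontramos a = 9.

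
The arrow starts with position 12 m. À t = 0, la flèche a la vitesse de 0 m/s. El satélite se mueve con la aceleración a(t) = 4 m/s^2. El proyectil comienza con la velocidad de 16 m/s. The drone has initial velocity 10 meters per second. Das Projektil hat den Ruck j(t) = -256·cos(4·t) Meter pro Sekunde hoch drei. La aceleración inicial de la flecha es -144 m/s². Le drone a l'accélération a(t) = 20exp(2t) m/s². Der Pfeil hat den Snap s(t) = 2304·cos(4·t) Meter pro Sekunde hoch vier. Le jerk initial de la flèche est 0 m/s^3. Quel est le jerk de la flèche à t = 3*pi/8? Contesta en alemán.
Ausgehend von dem Snap s(t) = 2304·cos(4·t), nehmen wir 1 Integral. Das Integral von dem Snap, mit j(0) = 0, ergibt den Ruck: j(t) = 576·sin(4·t). Wir haben den Ruck j(t) = 576·sin(4·t). Durch Einsetzen von t = 3*pi/8: j(3*pi/8) = -576.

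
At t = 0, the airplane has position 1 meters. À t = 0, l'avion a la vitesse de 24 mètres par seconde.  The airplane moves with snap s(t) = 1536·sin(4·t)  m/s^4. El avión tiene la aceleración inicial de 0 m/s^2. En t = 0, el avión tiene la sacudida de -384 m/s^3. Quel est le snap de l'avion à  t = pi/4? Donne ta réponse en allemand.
Wir haben den Snap s(t) = 1536·sin(4·t). Durch Einsetzen von t = pi/4: s(pi/4) = 0.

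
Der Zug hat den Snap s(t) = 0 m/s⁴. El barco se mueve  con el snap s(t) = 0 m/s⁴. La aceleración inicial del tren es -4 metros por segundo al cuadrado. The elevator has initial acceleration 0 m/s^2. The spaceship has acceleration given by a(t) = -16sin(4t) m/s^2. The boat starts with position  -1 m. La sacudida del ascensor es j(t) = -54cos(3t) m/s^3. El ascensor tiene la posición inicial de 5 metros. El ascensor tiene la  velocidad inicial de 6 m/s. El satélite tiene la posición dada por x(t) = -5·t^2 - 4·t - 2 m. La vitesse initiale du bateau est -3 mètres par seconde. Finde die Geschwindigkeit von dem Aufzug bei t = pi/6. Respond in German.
Wir müssen unsere Gleichung für den Ruck j(t) = -54·cos(3·t) 2-mal integrieren. Mit ∫j(t)dt und Anwendung von a(0) = 0, finden wir a(t) = -18·sin(3·t). Das Integral von der Beschleunigung, mit v(0) = 6, ergibt die Geschwindigkeit: v(t) = 6·cos(3·t). Wir haben die Geschwindigkeit v(t) = 6·cos(3·t). Durch Einsetzen von t = pi/6: v(pi/6) = 0.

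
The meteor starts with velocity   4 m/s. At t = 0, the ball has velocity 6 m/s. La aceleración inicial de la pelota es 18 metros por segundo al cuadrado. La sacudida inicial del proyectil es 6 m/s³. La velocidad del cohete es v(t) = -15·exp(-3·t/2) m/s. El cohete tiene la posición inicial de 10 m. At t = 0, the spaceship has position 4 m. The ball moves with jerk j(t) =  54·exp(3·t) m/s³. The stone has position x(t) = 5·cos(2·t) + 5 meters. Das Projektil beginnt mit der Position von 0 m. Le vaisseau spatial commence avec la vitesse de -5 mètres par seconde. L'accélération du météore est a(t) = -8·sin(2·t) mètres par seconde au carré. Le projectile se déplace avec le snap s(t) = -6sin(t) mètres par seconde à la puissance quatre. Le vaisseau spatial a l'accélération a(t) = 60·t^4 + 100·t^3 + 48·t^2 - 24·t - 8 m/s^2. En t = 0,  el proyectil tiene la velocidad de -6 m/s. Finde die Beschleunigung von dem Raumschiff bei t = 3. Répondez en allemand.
Wir haben die Beschleunigung a(t) = 60·t^4 + 100·t^3 + 48·t^2 - 24·t - 8. Durch Einsetzen von t = 3: a(3) = 7912.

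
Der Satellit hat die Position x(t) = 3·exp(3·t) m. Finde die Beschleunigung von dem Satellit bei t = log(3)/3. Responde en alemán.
Um dies zu lösen, müssen wir 2 Ableitungen unserer Gleichung für die Position x(t) = 3·exp(3·t) nehmen. Die Ableitung von der Position ergibt die Geschwindigkeit: v(t) = 9·exp(3·t). Durch Ableiten von der Geschwindigkeit erhalten wir die Beschleunigung: a(t) = 27·exp(3·t). Wir haben die Beschleunigung a(t) = 27·exp(3·t). Durch Einsetzen von t = log(3)/3: a(log(3)/3) = 81.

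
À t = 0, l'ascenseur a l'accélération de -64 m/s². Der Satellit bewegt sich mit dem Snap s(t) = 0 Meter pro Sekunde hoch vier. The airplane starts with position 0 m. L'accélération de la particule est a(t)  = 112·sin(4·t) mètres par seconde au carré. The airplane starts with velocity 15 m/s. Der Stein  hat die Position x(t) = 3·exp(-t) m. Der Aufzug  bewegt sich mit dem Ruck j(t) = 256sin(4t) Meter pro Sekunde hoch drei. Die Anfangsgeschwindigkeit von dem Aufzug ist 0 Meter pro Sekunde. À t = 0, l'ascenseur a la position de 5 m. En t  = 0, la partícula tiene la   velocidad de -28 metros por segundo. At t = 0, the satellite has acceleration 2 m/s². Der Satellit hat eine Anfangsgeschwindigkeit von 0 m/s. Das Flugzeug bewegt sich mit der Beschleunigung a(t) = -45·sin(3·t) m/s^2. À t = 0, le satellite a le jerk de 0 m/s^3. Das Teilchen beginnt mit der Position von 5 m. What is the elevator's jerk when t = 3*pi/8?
Using j(t) = 256·sin(4·t) and substituting t = 3*pi/8, we find j = -256.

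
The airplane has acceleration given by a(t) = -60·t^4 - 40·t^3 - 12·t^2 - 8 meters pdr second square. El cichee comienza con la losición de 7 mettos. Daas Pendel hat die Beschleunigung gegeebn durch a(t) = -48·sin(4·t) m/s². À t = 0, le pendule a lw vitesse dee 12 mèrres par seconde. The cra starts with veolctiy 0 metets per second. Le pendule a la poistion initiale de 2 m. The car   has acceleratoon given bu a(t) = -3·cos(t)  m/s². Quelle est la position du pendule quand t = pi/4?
Pour résoudre ceci, nous devons prendre 2 primitives de notre équation de l'accélération a(t) = -48·sin(4·t). En prenant ∫a(t)dt et en appliquant v(0) = 12, nous trouvons v(t) = 12·cos(4·t). La primitive de la vitesse est la position. En utilisant x(0) = 2, nous obtenons x(t) = 3·sin(4·t) + 2. En utilisant x(t) = 3·sin(4·t) + 2 et en substituant t = pi/4, nous trouvons x = 2.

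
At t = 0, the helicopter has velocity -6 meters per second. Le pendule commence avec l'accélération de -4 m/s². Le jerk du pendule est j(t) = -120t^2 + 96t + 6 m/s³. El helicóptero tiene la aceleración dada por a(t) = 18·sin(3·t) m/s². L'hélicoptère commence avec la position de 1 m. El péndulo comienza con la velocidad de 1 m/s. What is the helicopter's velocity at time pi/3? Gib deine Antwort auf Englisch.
To solve this, we need to take 1 antiderivative of our acceleration equation a(t) = 18·sin(3·t). The antiderivative of acceleration is velocity. Using v(0) = -6, we get v(t) = -6·cos(3·t). From the given velocity equation v(t) = -6·cos(3·t), we substitute t = pi/3 to get v = 6.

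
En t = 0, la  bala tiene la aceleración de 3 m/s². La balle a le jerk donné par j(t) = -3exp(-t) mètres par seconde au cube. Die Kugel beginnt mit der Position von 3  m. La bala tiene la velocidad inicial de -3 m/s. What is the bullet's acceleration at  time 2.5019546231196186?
To solve this, we need to take 1 integral of our jerk equation j(t) = -3·exp(-t). Taking ∫j(t)dt and applying a(0) = 3, we find a(t) = 3·exp(-t). From the given acceleration equation a(t) = 3·exp(-t), we substitute t = 2.5019546231196186 to get a = 0.245774130272051.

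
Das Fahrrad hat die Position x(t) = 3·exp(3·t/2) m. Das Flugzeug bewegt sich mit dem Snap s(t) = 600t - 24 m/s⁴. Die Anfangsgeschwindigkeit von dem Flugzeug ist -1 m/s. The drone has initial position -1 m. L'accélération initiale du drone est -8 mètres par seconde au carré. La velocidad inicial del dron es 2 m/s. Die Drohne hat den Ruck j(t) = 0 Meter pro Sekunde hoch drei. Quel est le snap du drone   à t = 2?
En partant du jerk j(t) = 0, nous prenons 1 dérivée. La dérivée du jerk donne le snap: s(t) = 0. De l'équation du snap s(t) = 0, nous substituons t = 2 pour obtenir s = 0.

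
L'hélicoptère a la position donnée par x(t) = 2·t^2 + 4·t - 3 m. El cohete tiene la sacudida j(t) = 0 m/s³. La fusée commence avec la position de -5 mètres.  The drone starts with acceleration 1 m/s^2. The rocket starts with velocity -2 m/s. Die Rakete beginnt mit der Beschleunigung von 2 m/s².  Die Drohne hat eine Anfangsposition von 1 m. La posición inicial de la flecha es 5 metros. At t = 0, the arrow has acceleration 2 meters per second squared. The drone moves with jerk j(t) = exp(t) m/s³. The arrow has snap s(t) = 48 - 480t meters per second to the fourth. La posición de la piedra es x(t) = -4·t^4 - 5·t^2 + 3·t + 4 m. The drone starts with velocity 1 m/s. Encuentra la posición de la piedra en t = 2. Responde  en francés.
Nous avons la position x(t) = -4·t^4 - 5·t^2 + 3·t + 4. En substituant t = 2: x(2) = -74.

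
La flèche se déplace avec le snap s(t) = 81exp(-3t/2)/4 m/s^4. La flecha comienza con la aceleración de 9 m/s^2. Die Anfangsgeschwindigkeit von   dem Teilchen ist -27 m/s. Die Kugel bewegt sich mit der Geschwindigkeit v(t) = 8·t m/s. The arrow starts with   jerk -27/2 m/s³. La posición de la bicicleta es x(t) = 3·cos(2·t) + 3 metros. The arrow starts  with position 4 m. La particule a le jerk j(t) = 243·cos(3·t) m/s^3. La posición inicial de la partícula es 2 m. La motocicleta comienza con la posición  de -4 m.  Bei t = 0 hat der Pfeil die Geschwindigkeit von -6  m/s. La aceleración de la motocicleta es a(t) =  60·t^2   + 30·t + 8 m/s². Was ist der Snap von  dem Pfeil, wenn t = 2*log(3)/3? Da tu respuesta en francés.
En utilisant s(t) = 81·exp(-3·t/2)/4 et en substituant t = 2*log(3)/3, nous trouvons s = 27/4.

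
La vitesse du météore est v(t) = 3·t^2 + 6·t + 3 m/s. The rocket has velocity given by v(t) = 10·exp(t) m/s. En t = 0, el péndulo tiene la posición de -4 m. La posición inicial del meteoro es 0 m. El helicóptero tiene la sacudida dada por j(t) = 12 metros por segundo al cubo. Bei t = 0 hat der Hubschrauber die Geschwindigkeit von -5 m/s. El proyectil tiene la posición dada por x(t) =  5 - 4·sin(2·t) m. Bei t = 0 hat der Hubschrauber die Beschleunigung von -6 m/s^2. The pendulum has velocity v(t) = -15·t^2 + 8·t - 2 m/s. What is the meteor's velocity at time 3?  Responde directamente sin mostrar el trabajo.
v(3) = 48.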